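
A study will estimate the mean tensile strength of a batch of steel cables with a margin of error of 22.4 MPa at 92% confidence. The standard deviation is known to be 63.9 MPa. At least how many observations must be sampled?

For a mean, the margin of error is E = z·σ/√n, so n = (zσ/E)².
At 92% confidence, z = 1.751.
n = (1.751 × 63.9 / 22.4)² = 24.95
Round up: n = 25.

n = 25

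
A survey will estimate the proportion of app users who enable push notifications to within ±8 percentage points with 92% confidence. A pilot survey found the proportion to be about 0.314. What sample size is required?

For a proportion with margin E = 0.08 at 92% confidence, z = 1.751.
n = p̂(1−p̂)(z/E)² = 0.314 × 0.686 × (1.751/0.08)² = 103.19
Round up: n = 104.

104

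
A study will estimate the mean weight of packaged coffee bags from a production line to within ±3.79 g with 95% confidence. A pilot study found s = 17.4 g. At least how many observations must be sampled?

For a mean, the margin of error is E = z·σ/√n, so n = (zσ/E)².
At 95% confidence, z = 1.960.
n = (1.960 × 17.4 / 3.79)² = 80.97
Round up: n = 81.

n = 81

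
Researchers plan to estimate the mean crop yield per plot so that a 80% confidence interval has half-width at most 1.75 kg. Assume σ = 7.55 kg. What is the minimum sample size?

For a mean, the margin of error is E = z·σ/√n, so n = (zσ/E)².
At 80% confidence, z = 1.282.
n = (1.282 × 7.55 / 1.75)² = 30.59
Round up: n = 31.

n = 31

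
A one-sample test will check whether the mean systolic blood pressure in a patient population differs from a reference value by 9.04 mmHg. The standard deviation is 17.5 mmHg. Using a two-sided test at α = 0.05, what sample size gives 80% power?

30

For a one-sample z-test, n = ((z_{α/2} + z_β)·σ/δ)².
z_{α/2} = 1.960 (two-sided α = 0.05); z_β = 0.842 (power 80% → β = 0.2).
n = (2.802 × 17.5 / 9.04)² = 29.42
Round up: n = 30.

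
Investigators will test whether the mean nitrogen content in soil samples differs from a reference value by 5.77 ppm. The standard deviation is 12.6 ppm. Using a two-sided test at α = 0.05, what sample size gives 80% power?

For a one-sample z-test, n = ((z_{α/2} + z_β)·σ/δ)².
z_{α/2} = 1.960 (two-sided α = 0.05); z_β = 0.842 (power 80% → β = 0.2).
n = (2.802 × 12.6 / 5.77)² = 37.44
Round up: n = 38.

n = 38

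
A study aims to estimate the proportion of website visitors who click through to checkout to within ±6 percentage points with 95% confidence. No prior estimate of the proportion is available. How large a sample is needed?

n = 267

For a proportion with margin E = 0.06 at 95% confidence, z = 1.960.
With no prior estimate, use p = 0.5, which maximizes p(1−p) at 0.25.
n = 0.25 × (z/E)² = 0.25 × (1.960/0.06)² = 266.78
Round up: n = 267.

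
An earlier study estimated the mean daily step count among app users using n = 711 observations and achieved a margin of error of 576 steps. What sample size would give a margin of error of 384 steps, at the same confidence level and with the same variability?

Margin of error scales as 1/√n, so n₂ = n₁·(E₁/E₂)².
n₂ = 711 × (576/384)² = 711 × 2.25 = 1599.75
Round up: n₂ = 1600.

n = 1600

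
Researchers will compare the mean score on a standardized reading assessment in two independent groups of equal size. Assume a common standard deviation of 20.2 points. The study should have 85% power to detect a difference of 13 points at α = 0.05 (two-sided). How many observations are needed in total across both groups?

88 total

For two equal groups, n per group = 2·((z_{α/2} + z_β)·σ/δ)².
z_{α/2} = 1.960; z_β = 1.036 (power 85%).
n = 2 × (2.996 × 20.2 / 13)² = 2 × 21.67 = 43.34
Round up: n = 44 per group.
Total across both groups: 2 × 44 = 88.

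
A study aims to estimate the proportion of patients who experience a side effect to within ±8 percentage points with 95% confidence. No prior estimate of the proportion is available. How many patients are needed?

For a proportion with margin E = 0.08 at 95% confidence, z = 1.960.
With no prior estimate, use p = 0.5, which maximizes p(1−p) at 0.25.
n = 0.25 × (z/E)² = 0.25 × (1.960/0.08)² = 150.06
Round up: n = 151.

151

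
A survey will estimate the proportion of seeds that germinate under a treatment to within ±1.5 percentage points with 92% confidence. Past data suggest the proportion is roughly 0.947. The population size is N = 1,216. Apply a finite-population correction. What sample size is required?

For a proportion with margin E = 0.015 at 92% confidence, z = 1.751.
n = p̂(1−p̂)(z/E)² = 0.947 × 0.053 × (1.751/0.015)² = 683.94 — call this n₀.
Finite-population correction with N = 1,216: n = n₀ / (1 + (n₀−1)/N) = 683.94 / 1.562 = 437.86
Round up: n = 438.

438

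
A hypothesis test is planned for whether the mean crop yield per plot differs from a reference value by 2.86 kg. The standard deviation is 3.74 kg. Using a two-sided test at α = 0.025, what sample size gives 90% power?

n = 22

For a one-sample z-test, n = ((z_{α/2} + z_β)·σ/δ)².
z_{α/2} = 2.241 (two-sided α = 0.025); z_β = 1.282 (power 90% → β = 0.1).
n = (3.523 × 3.74 / 2.86)² = 21.22
Round up: n = 22.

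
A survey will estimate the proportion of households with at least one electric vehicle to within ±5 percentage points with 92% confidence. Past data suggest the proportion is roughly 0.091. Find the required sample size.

102

For a proportion with margin E = 0.05 at 92% confidence, z = 1.751.
n = p̂(1−p̂)(z/E)² = 0.091 × 0.909 × (1.751/0.05)² = 101.45
Round up: n = 102.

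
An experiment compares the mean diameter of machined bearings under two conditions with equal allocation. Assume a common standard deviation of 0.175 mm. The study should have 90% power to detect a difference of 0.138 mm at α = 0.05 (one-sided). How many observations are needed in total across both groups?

For two equal groups, n per group = 2·((z_α + z_β)·σ/δ)².
z_α = 1.645; z_β = 1.282 (power 90%).
n = 2 × (2.927 × 0.175 / 0.138)² = 2 × 13.78 = 27.56
Round up: n = 28 per group.
Total across both groups: 2 × 28 = 56.

56 total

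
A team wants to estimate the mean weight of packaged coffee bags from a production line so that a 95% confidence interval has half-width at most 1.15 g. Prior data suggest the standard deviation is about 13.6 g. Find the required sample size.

For a mean, the margin of error is E = z·σ/√n, so n = (zσ/E)².
At 95% confidence, z = 1.960.
n = (1.960 × 13.6 / 1.15)² = 537.27
Round up: n = 538.

538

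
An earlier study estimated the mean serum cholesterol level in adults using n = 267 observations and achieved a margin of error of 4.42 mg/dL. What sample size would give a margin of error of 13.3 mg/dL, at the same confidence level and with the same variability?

Margin of error scales as 1/√n, so n₂ = n₁·(E₁/E₂)².
n₂ = 267 × (4.42/13.3)² = 267 × 0.1104 = 29.48
Round up: n₂ = 30.

30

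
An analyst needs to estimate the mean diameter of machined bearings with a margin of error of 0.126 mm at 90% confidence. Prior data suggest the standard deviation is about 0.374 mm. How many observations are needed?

For a mean, the margin of error is E = z·σ/√n, so n = (zσ/E)².
At 90% confidence, z = 1.645.
n = (1.645 × 0.374 / 0.126)² = 23.84
Round up: n = 24.

24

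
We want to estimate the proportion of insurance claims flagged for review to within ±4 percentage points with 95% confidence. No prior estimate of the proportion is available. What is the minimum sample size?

601

For a proportion with margin E = 0.04 at 95% confidence, z = 1.960.
With no prior estimate, use p = 0.5, which maximizes p(1−p) at 0.25.
n = 0.25 × (z/E)² = 0.25 × (1.960/0.04)² = 600.25
Round up: n = 601.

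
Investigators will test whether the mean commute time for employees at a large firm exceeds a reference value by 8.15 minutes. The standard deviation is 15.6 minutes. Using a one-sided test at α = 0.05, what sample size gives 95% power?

For a one-sample z-test, n = ((z_α + z_β)·σ/δ)².
z_α = 1.645 (one-sided α = 0.05); z_β = 1.645 (power 95% → β = 0.05).
n = (3.290 × 15.6 / 8.15)² = 39.66
Round up: n = 40.

40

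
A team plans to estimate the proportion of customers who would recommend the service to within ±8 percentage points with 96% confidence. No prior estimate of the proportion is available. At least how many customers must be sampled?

For a proportion with margin E = 0.08 at 96% confidence, z = 2.054.
With no prior estimate, use p = 0.5, which maximizes p(1−p) at 0.25.
n = 0.25 × (z/E)² = 0.25 × (2.054/0.08)² = 164.80
Round up: n = 165.

n = 165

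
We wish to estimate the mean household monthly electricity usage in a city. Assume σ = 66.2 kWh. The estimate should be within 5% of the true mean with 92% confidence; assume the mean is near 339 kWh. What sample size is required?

For a mean, the margin of error is E = z·σ/√n, so n = (zσ/E)².
At 92% confidence, z = 1.751.
E = 5% of 339 = 16.95 kWh.
n = (1.751 × 66.2 / 16.95)² = 46.77
Round up: n = 47.

n = 47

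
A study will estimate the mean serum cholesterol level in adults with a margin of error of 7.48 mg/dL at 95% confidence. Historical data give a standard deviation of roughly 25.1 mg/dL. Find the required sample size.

n = 44

For a mean, the margin of error is E = z·σ/√n, so n = (zσ/E)².
At 95% confidence, z = 1.960.
n = (1.960 × 25.1 / 7.48)² = 43.26
Round up: n = 44.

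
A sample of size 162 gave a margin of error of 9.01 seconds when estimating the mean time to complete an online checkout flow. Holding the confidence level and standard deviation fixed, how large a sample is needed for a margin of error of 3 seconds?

n = 1462

Margin of error scales as 1/√n, so n₂ = n₁·(E₁/E₂)².
n₂ = 162 × (9.01/3)² = 162 × 9.02 = 1461.24
Round up: n₂ = 1462.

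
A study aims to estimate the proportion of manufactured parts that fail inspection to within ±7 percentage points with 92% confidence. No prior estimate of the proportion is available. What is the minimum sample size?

n = 157

For a proportion with margin E = 0.07 at 92% confidence, z = 1.751.
With no prior estimate, use p = 0.5, which maximizes p(1−p) at 0.25.
n = 0.25 × (z/E)² = 0.25 × (1.751/0.07)² = 156.43
Round up: n = 157.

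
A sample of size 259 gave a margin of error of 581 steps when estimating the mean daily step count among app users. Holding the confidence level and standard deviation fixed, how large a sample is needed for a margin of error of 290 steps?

Margin of error scales as 1/√n, so n₂ = n₁·(E₁/E₂)².
n₂ = 259 × (581/290)² = 259 × 4.014 = 1039.63
Round up: n₂ = 1040.

1040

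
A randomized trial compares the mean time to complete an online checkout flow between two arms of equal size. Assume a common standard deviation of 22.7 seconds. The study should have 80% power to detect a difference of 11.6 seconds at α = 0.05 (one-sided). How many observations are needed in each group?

For two equal groups, n per group = 2·((z_α + z_β)·σ/δ)².
z_α = 1.645; z_β = 0.842 (power 80%).
n = 2 × (2.487 × 22.7 / 11.6)² = 2 × 23.69 = 47.38
Round up: n = 48 per group.

48 per group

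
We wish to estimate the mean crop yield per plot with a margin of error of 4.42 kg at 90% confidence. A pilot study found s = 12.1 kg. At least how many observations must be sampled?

For a mean, the margin of error is E = z·σ/√n, so n = (zσ/E)².
At 90% confidence, z = 1.645.
n = (1.645 × 12.1 / 4.42)² = 20.28
Round up: n = 21.

21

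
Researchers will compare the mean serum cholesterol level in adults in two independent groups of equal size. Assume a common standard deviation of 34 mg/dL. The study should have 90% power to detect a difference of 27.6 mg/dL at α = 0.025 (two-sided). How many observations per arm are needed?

38 per group

For two equal groups, n per group = 2·((z_{α/2} + z_β)·σ/δ)².
z_{α/2} = 2.241; z_β = 1.282 (power 90%).
n = 2 × (3.523 × 34 / 27.6)² = 2 × 18.83 = 37.66
Round up: n = 38 per group.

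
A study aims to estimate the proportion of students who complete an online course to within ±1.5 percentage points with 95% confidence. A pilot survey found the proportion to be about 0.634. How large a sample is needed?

3962

For a proportion with margin E = 0.015 at 95% confidence, z = 1.960.
n = p̂(1−p̂)(z/E)² = 0.634 × 0.366 × (1.960/0.015)² = 3961.87
Round up: n = 3962.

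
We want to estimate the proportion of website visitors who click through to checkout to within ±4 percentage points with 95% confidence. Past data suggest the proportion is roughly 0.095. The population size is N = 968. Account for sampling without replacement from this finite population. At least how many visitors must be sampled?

n = 171

For a proportion with margin E = 0.04 at 95% confidence, z = 1.960.
n = p̂(1−p̂)(z/E)² = 0.095 × 0.905 × (1.960/0.04)² = 206.43 — call this n₀.
Finite-population correction with N = 968: n = n₀ / (1 + (n₀−1)/N) = 206.43 / 1.212 = 170.32
Round up: n = 171.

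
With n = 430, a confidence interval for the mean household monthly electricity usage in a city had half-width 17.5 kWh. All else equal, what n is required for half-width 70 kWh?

Margin of error scales as 1/√n, so n₂ = n₁·(E₁/E₂)².
n₂ = 430 × (17.5/70)² = 430 × 0.0625 = 26.88
Round up: n₂ = 27.

27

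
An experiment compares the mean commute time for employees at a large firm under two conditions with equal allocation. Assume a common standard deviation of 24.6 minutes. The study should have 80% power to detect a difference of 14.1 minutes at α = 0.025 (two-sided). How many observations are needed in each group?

58 per group

For two equal groups, n per group = 2·((z_{α/2} + z_β)·σ/δ)².
z_{α/2} = 2.241; z_β = 0.842 (power 80%).
n = 2 × (3.083 × 24.6 / 14.1)² = 2 × 28.93 = 57.86
Round up: n = 58 per group.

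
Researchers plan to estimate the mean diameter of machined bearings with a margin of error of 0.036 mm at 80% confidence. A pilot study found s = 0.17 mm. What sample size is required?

37

For a mean, the margin of error is E = z·σ/√n, so n = (zσ/E)².
At 80% confidence, z = 1.282.
n = (1.282 × 0.17 / 0.036)² = 36.65
Round up: n = 37.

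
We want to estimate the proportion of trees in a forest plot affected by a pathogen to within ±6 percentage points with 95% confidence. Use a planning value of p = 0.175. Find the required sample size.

155

For a proportion with margin E = 0.06 at 95% confidence, z = 1.960.
n = p̂(1−p̂)(z/E)² = 0.175 × 0.825 × (1.960/0.06)² = 154.06
Round up: n = 155.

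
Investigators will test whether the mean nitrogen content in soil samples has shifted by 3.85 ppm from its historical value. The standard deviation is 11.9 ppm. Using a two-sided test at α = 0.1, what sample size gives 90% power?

82

For a one-sample z-test, n = ((z_{α/2} + z_β)·σ/δ)².
z_{α/2} = 1.645 (two-sided α = 0.1); z_β = 1.282 (power 90% → β = 0.1).
n = (2.927 × 11.9 / 3.85)² = 81.85
Round up: n = 82.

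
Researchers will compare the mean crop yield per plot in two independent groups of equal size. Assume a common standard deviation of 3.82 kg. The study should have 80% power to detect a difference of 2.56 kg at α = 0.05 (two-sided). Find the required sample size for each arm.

35 per group

For two equal groups, n per group = 2·((z_{α/2} + z_β)·σ/δ)².
z_{α/2} = 1.960; z_β = 0.842 (power 80%).
n = 2 × (2.802 × 3.82 / 2.56)² = 2 × 17.48 = 34.96
Round up: n = 35 per group.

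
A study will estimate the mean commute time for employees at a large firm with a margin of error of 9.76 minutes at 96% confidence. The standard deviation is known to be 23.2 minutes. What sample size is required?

24

For a mean, the margin of error is E = z·σ/√n, so n = (zσ/E)².
At 96% confidence, z = 2.054.
n = (2.054 × 23.2 / 9.76)² = 23.84
Round up: n = 24.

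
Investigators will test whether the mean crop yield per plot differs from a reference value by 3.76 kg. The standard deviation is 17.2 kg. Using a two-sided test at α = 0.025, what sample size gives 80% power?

For a one-sample z-test, n = ((z_{α/2} + z_β)·σ/δ)².
z_{α/2} = 2.241 (two-sided α = 0.025); z_β = 0.842 (power 80% → β = 0.2).
n = (3.083 × 17.2 / 3.76)² = 198.90
Round up: n = 199.

199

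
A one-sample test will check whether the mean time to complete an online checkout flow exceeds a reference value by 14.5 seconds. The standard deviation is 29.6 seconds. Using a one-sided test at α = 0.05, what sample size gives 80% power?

For a one-sample z-test, n = ((z_α + z_β)·σ/δ)².
z_α = 1.645 (one-sided α = 0.05); z_β = 0.842 (power 80% → β = 0.2).
n = (2.487 × 29.6 / 14.5)² = 25.78
Round up: n = 26.

26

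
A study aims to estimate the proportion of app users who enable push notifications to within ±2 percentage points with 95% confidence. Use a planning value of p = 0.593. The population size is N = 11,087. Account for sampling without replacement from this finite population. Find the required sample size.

1918

For a proportion with margin E = 0.02 at 95% confidence, z = 1.960.
n = p̂(1−p̂)(z/E)² = 0.593 × 0.407 × (1.960/0.02)² = 2317.94 — call this n₀.
Finite-population correction with N = 11,087: n = n₀ / (1 + (n₀−1)/N) = 2317.94 / 1.209 = 1917.24
Round up: n = 1918.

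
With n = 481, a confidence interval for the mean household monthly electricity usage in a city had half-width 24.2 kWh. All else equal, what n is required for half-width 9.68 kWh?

3007

Margin of error scales as 1/√n, so n₂ = n₁·(E₁/E₂)².
n₂ = 481 × (24.2/9.68)² = 481 × 6.25 = 3006.25
Round up: n₂ = 3007.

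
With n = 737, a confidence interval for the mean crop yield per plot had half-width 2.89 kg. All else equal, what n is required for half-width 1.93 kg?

1653

Margin of error scales as 1/√n, so n₂ = n₁·(E₁/E₂)².
n₂ = 737 × (2.89/1.93)² = 737 × 2.242 = 1652.35
Round up: n₂ = 1653.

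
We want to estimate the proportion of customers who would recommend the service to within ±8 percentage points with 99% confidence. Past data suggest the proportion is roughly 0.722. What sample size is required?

For a proportion with margin E = 0.08 at 99% confidence, z = 2.576.
n = p̂(1−p̂)(z/E)² = 0.722 × 0.278 × (2.576/0.08)² = 208.11
Round up: n = 209.

n = 209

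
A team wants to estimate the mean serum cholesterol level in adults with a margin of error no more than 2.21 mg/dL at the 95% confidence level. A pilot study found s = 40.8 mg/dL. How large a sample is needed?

1310

For a mean, the margin of error is E = z·σ/√n, so n = (zσ/E)².
At 95% confidence, z = 1.960.
n = (1.960 × 40.8 / 2.21)² = 1309.33
Round up: n = 1310.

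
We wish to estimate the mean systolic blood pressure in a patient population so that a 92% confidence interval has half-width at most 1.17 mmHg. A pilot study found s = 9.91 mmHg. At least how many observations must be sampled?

n = 220

For a mean, the margin of error is E = z·σ/√n, so n = (zσ/E)².
At 92% confidence, z = 1.751.
n = (1.751 × 9.91 / 1.17)² = 219.96
Round up: n = 220.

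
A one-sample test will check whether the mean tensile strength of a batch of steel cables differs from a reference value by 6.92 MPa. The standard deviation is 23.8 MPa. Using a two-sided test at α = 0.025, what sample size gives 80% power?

n = 113

For a one-sample z-test, n = ((z_{α/2} + z_β)·σ/δ)².
z_{α/2} = 2.241 (two-sided α = 0.025); z_β = 0.842 (power 80% → β = 0.2).
n = (3.083 × 23.8 / 6.92)² = 112.43
Round up: n = 113.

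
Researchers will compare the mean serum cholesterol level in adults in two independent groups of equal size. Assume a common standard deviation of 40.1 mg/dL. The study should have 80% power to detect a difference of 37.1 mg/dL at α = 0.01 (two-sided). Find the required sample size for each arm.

For two equal groups, n per group = 2·((z_{α/2} + z_β)·σ/δ)².
z_{α/2} = 2.576; z_β = 0.842 (power 80%).
n = 2 × (3.418 × 40.1 / 37.1)² = 2 × 13.65 = 27.30
Round up: n = 28 per group.

28 per group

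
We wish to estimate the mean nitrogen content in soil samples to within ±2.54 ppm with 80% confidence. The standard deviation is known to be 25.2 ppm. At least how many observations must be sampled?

For a mean, the margin of error is E = z·σ/√n, so n = (zσ/E)².
At 80% confidence, z = 1.282.
n = (1.282 × 25.2 / 2.54)² = 161.77
Round up: n = 162.

n = 162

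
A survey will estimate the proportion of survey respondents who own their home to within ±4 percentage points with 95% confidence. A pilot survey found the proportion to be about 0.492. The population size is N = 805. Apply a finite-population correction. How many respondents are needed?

345

For a proportion with margin E = 0.04 at 95% confidence, z = 1.960.
n = p̂(1−p̂)(z/E)² = 0.492 × 0.508 × (1.960/0.04)² = 600.10 — call this n₀.
Finite-population correction with N = 805: n = n₀ / (1 + (n₀−1)/N) = 600.10 / 1.744 = 344.09
Round up: n = 345.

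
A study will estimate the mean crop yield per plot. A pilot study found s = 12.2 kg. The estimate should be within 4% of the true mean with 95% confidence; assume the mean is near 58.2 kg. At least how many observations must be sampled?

For a mean, the margin of error is E = z·σ/√n, so n = (zσ/E)².
At 95% confidence, z = 1.960.
E = 4% of 58.2 = 2.328 kg.
n = (1.960 × 12.2 / 2.328)² = 105.50
Round up: n = 106.

106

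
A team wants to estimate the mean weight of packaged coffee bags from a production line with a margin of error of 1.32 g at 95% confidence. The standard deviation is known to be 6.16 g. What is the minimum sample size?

n = 84

For a mean, the margin of error is E = z·σ/√n, so n = (zσ/E)².
At 95% confidence, z = 1.960.
n = (1.960 × 6.16 / 1.32)² = 83.66
Round up: n = 84.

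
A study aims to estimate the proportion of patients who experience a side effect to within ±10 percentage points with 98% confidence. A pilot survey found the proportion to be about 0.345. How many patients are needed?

123

For a proportion with margin E = 0.1 at 98% confidence, z = 2.326.
n = p̂(1−p̂)(z/E)² = 0.345 × 0.655 × (2.326/0.1)² = 122.26
Round up: n = 123.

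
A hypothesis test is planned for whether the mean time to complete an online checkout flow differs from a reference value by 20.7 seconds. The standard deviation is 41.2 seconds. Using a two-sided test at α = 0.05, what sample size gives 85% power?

For a one-sample z-test, n = ((z_{α/2} + z_β)·σ/δ)².
z_{α/2} = 1.960 (two-sided α = 0.05); z_β = 1.036 (power 85% → β = 0.15).
n = (2.996 × 41.2 / 20.7)² = 35.56
Round up: n = 36.

36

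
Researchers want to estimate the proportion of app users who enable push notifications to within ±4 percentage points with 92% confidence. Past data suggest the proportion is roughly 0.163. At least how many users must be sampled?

For a proportion with margin E = 0.04 at 92% confidence, z = 1.751.
n = p̂(1−p̂)(z/E)² = 0.163 × 0.837 × (1.751/0.04)² = 261.44
Round up: n = 262.

n = 262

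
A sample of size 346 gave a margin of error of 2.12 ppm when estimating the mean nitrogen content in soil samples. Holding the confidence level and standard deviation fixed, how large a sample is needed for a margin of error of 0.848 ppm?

2163

Margin of error scales as 1/√n, so n₂ = n₁·(E₁/E₂)².
n₂ = 346 × (2.12/0.848)² = 346 × 6.25 = 2162.50
Round up: n₂ = 2163.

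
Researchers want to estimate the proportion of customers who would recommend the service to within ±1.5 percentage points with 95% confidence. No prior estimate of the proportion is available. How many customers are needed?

For a proportion with margin E = 0.015 at 95% confidence, z = 1.960.
With no prior estimate, use p = 0.5, which maximizes p(1−p) at 0.25.
n = 0.25 × (z/E)² = 0.25 × (1.960/0.015)² = 4268.44
Round up: n = 4269.

4269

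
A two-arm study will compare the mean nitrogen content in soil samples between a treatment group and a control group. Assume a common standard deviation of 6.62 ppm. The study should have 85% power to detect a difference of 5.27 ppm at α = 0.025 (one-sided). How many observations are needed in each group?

29 per group

For two equal groups, n per group = 2·((z_α + z_β)·σ/δ)².
z_α = 1.960; z_β = 1.036 (power 85%).
n = 2 × (2.996 × 6.62 / 5.27)² = 2 × 14.16 = 28.32
Round up: n = 29 per group.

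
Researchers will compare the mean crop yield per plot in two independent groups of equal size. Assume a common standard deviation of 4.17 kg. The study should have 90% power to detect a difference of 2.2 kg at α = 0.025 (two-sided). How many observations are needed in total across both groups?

For two equal groups, n per group = 2·((z_{α/2} + z_β)·σ/δ)².
z_{α/2} = 2.241; z_β = 1.282 (power 90%).
n = 2 × (3.523 × 4.17 / 2.2)² = 2 × 44.59 = 89.18
Round up: n = 90 per group.
Total across both groups: 2 × 90 = 180.

180 total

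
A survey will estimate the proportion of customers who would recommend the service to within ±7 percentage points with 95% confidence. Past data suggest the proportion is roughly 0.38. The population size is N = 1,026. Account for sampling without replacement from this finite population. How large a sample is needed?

157

For a proportion with margin E = 0.07 at 95% confidence, z = 1.960.
n = p̂(1−p̂)(z/E)² = 0.38 × 0.62 × (1.960/0.07)² = 184.71 — call this n₀.
Finite-population correction with N = 1,026: n = n₀ / (1 + (n₀−1)/N) = 184.71 / 1.179 = 156.67
Round up: n = 157.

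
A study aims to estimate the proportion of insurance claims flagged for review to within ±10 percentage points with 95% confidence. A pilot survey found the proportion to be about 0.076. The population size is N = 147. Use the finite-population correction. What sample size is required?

For a proportion with margin E = 0.1 at 95% confidence, z = 1.960.
n = p̂(1−p̂)(z/E)² = 0.076 × 0.924 × (1.960/0.1)² = 26.98 — call this n₀.
Finite-population correction with N = 147: n = n₀ / (1 + (n₀−1)/N) = 26.98 / 1.177 = 22.92
Round up: n = 23.

23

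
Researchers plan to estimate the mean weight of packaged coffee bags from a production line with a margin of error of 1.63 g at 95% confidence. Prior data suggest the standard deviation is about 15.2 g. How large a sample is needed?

For a mean, the margin of error is E = z·σ/√n, so n = (zσ/E)².
At 95% confidence, z = 1.960.
n = (1.960 × 15.2 / 1.63)² = 334.06
Round up: n = 335.

n = 335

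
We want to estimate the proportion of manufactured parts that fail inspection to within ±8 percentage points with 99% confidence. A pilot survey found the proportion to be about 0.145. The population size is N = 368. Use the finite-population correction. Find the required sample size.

For a proportion with margin E = 0.08 at 99% confidence, z = 2.576.
n = p̂(1−p̂)(z/E)² = 0.145 × 0.855 × (2.576/0.08)² = 128.54 — call this n₀.
Finite-population correction with N = 368: n = n₀ / (1 + (n₀−1)/N) = 128.54 / 1.347 = 95.43
Round up: n = 96.

n = 96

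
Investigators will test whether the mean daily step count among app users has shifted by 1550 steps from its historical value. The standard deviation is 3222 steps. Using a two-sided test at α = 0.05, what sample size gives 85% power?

39

For a one-sample z-test, n = ((z_{α/2} + z_β)·σ/δ)².
z_{α/2} = 1.960 (two-sided α = 0.05); z_β = 1.036 (power 85% → β = 0.15).
n = (2.996 × 3222 / 1550)² = 38.79
Round up: n = 39.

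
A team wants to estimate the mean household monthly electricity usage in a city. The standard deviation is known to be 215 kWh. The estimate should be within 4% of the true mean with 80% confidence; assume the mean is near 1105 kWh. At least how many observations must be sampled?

n = 39

For a mean, the margin of error is E = z·σ/√n, so n = (zσ/E)².
At 80% confidence, z = 1.282.
E = 4% of 1105 = 44.2 kWh.
n = (1.282 × 215 / 44.2)² = 38.89
Round up: n = 39.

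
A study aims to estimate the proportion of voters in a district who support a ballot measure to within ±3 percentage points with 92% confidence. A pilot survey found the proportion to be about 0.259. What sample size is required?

For a proportion with margin E = 0.03 at 92% confidence, z = 1.751.
n = p̂(1−p̂)(z/E)² = 0.259 × 0.741 × (1.751/0.03)² = 653.80
Round up: n = 654.

n = 654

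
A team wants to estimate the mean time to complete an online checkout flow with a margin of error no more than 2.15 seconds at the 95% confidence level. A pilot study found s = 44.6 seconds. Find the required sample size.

1654

For a mean, the margin of error is E = z·σ/√n, so n = (zσ/E)².
At 95% confidence, z = 1.960.
n = (1.960 × 44.6 / 2.15)² = 1653.12
Round up: n = 1654.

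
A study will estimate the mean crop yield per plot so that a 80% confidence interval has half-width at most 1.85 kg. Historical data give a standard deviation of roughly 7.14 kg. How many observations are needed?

For a mean, the margin of error is E = z·σ/√n, so n = (zσ/E)².
At 80% confidence, z = 1.282.
n = (1.282 × 7.14 / 1.85)² = 24.48
Round up: n = 25.

25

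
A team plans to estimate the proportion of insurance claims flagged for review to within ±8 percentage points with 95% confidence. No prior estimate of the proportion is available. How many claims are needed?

For a proportion with margin E = 0.08 at 95% confidence, z = 1.960.
With no prior estimate, use p = 0.5, which maximizes p(1−p) at 0.25.
n = 0.25 × (z/E)² = 0.25 × (1.960/0.08)² = 150.06
Round up: n = 151.

151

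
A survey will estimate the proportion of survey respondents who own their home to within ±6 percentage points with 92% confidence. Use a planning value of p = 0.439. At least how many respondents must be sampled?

210

For a proportion with margin E = 0.06 at 92% confidence, z = 1.751.
n = p̂(1−p̂)(z/E)² = 0.439 × 0.561 × (1.751/0.06)² = 209.75
Round up: n = 210.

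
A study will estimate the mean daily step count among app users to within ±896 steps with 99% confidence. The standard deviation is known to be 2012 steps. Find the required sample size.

n = 34

For a mean, the margin of error is E = z·σ/√n, so n = (zσ/E)².
At 99% confidence, z = 2.576.
n = (2.576 × 2012 / 896)² = 33.46
Round up: n = 34.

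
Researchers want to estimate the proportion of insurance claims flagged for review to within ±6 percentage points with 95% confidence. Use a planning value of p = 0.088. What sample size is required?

n = 86

For a proportion with margin E = 0.06 at 95% confidence, z = 1.960.
n = p̂(1−p̂)(z/E)² = 0.088 × 0.912 × (1.960/0.06)² = 85.64
Round up: n = 86.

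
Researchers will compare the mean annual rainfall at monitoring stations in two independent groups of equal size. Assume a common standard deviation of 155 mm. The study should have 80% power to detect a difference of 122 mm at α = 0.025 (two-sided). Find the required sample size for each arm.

For two equal groups, n per group = 2·((z_{α/2} + z_β)·σ/δ)².
z_{α/2} = 2.241; z_β = 0.842 (power 80%).
n = 2 × (3.083 × 155 / 122)² = 2 × 15.34 = 30.68
Round up: n = 31 per group.

31 per group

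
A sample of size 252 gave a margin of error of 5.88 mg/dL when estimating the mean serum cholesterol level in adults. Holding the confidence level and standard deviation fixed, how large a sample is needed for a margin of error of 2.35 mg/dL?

Margin of error scales as 1/√n, so n₂ = n₁·(E₁/E₂)².
n₂ = 252 × (5.88/2.35)² = 252 × 6.261 = 1577.77
Round up: n₂ = 1578.

1578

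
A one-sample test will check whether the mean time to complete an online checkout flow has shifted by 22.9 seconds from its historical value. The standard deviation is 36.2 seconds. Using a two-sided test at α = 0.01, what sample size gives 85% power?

33

For a one-sample z-test, n = ((z_{α/2} + z_β)·σ/δ)².
z_{α/2} = 2.576 (two-sided α = 0.01); z_β = 1.036 (power 85% → β = 0.15).
n = (3.612 × 36.2 / 22.9)² = 32.60
Round up: n = 33.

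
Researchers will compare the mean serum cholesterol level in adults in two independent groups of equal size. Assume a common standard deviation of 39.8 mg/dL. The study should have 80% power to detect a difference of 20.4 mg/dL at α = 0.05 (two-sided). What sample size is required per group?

60 per group

For two equal groups, n per group = 2·((z_{α/2} + z_β)·σ/δ)².
z_{α/2} = 1.960; z_β = 0.842 (power 80%).
n = 2 × (2.802 × 39.8 / 20.4)² = 2 × 29.88 = 59.76
Round up: n = 60 per group.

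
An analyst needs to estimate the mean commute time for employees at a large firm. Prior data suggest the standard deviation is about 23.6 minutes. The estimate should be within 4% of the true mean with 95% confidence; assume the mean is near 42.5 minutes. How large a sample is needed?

741

For a mean, the margin of error is E = z·σ/√n, so n = (zσ/E)².
At 95% confidence, z = 1.960.
E = 4% of 42.5 = 1.7 minutes.
n = (1.960 × 23.6 / 1.7)² = 740.35
Round up: n = 741.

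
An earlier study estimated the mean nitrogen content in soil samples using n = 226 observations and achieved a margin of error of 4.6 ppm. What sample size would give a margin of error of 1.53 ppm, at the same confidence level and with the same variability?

2043

Margin of error scales as 1/√n, so n₂ = n₁·(E₁/E₂)².
n₂ = 226 × (4.6/1.53)² = 226 × 9.039 = 2042.81
Round up: n₂ = 2043.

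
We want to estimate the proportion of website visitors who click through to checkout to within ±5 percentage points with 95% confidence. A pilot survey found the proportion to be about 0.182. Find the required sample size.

229

For a proportion with margin E = 0.05 at 95% confidence, z = 1.960.
n = p̂(1−p̂)(z/E)² = 0.182 × 0.818 × (1.960/0.05)² = 228.77
Round up: n = 229.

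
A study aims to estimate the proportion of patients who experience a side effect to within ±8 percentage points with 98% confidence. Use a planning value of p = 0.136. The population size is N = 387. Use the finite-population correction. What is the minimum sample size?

80

For a proportion with margin E = 0.08 at 98% confidence, z = 2.326.
n = p̂(1−p̂)(z/E)² = 0.136 × 0.864 × (2.326/0.08)² = 99.33 — call this n₀.
Finite-population correction with N = 387: n = n₀ / (1 + (n₀−1)/N) = 99.33 / 1.254 = 79.21
Round up: n = 80.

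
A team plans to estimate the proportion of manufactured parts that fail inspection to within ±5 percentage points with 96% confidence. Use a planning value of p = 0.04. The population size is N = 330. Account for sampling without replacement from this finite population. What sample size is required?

For a proportion with margin E = 0.05 at 96% confidence, z = 2.054.
n = p̂(1−p̂)(z/E)² = 0.04 × 0.96 × (2.054/0.05)² = 64.80 — call this n₀.
Finite-population correction with N = 330: n = n₀ / (1 + (n₀−1)/N) = 64.80 / 1.193 = 54.32
Round up: n = 55.

n = 55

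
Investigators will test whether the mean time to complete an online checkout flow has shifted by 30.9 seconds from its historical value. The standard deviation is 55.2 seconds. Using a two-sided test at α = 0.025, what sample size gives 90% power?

For a one-sample z-test, n = ((z_{α/2} + z_β)·σ/δ)².
z_{α/2} = 2.241 (two-sided α = 0.025); z_β = 1.282 (power 90% → β = 0.1).
n = (3.523 × 55.2 / 30.9)² = 39.61
Round up: n = 40.

n = 40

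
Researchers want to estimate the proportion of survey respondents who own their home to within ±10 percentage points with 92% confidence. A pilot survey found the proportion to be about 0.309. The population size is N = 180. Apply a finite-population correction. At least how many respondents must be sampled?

For a proportion with margin E = 0.1 at 92% confidence, z = 1.751.
n = p̂(1−p̂)(z/E)² = 0.309 × 0.691 × (1.751/0.1)² = 65.46 — call this n₀.
Finite-population correction with N = 180: n = n₀ / (1 + (n₀−1)/N) = 65.46 / 1.358 = 48.20
Round up: n = 49.

49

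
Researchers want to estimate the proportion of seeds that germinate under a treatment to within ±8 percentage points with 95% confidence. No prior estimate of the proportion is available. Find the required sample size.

For a proportion with margin E = 0.08 at 95% confidence, z = 1.960.
With no prior estimate, use p = 0.5, which maximizes p(1−p) at 0.25.
n = 0.25 × (z/E)² = 0.25 × (1.960/0.08)² = 150.06
Round up: n = 151.

n = 151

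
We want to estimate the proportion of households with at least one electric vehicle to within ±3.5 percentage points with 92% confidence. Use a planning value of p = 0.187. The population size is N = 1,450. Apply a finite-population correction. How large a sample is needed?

302

For a proportion with margin E = 0.035 at 92% confidence, z = 1.751.
n = p̂(1−p̂)(z/E)² = 0.187 × 0.813 × (1.751/0.035)² = 380.51 — call this n₀.
Finite-population correction with N = 1,450: n = n₀ / (1 + (n₀−1)/N) = 380.51 / 1.262 = 301.51
Round up: n = 302.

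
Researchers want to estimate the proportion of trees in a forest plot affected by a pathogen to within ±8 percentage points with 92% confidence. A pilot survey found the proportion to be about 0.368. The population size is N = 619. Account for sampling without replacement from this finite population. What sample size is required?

For a proportion with margin E = 0.08 at 92% confidence, z = 1.751.
n = p̂(1−p̂)(z/E)² = 0.368 × 0.632 × (1.751/0.08)² = 111.42 — call this n₀.
Finite-population correction with N = 619: n = n₀ / (1 + (n₀−1)/N) = 111.42 / 1.178 = 94.58
Round up: n = 95.

n = 95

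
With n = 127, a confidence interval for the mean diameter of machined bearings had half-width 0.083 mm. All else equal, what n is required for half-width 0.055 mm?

Margin of error scales as 1/√n, so n₂ = n₁·(E₁/E₂)².
n₂ = 127 × (0.083/0.055)² = 127 × 2.277 = 289.18
Round up: n₂ = 290.

290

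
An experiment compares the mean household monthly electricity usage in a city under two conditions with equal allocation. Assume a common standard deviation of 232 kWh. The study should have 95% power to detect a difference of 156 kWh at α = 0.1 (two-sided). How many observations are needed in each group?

For two equal groups, n per group = 2·((z_{α/2} + z_β)·σ/δ)².
z_{α/2} = 1.645; z_β = 1.645 (power 95%).
n = 2 × (3.290 × 232 / 156)² = 2 × 23.94 = 47.88
Round up: n = 48 per group.

48 per group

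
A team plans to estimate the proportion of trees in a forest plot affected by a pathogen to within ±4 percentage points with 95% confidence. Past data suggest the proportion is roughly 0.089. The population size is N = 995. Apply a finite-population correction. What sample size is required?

163

For a proportion with margin E = 0.04 at 95% confidence, z = 1.960.
n = p̂(1−p̂)(z/E)² = 0.089 × 0.911 × (1.960/0.04)² = 194.67 — call this n₀.
Finite-population correction with N = 995: n = n₀ / (1 + (n₀−1)/N) = 194.67 / 1.195 = 162.90
Round up: n = 163.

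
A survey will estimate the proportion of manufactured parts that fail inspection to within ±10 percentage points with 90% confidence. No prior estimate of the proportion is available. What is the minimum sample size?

For a proportion with margin E = 0.1 at 90% confidence, z = 1.645.
With no prior estimate, use p = 0.5, which maximizes p(1−p) at 0.25.
n = 0.25 × (z/E)² = 0.25 × (1.645/0.1)² = 67.65
Round up: n = 68.

68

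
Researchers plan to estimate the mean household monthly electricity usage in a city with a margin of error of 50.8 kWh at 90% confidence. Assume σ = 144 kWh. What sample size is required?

22

For a mean, the margin of error is E = z·σ/√n, so n = (zσ/E)².
At 90% confidence, z = 1.645.
n = (1.645 × 144 / 50.8)² = 21.74
Round up: n = 22.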